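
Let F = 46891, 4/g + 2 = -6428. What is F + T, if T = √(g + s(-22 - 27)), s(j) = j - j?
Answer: 46891 + I*√6430/3215 ≈ 46891.0 + 0.024942*I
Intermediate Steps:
g = -2/3215 (g = 4/(-2 - 6428) = 4/(-6430) = 4*(-1/6430) = -2/3215 ≈ -0.00062208)
s(j) = 0
T = I*√6430/3215 (T = √(-2/3215 + 0) = √(-2/3215) = I*√6430/3215 ≈ 0.024942*I)
F + T = 46891 + I*√6430/3215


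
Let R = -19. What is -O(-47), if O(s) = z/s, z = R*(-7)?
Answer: 133/47 ≈ 2.8298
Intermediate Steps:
z = 133 (z = -19*(-7) = 133)
O(s) = 133/s
-O(-47) = -133/(-47) = -133*(-1)/47 = -1*(-133/47) = 133/47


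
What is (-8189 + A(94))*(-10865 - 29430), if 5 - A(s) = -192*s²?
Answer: -68031176760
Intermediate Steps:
A(s) = 5 + 192*s² (A(s) = 5 - (-192)*s² = 5 + 192*s²)
(-8189 + A(94))*(-10865 - 29430) = (-8189 + (5 + 192*94²))*(-10865 - 29430) = (-8189 + (5 + 192*8836))*(-40295) = (-8189 + (5 + 1696512))*(-40295) = (-8189 + 1696517)*(-40295) = 1688328*(-40295) = -68031176760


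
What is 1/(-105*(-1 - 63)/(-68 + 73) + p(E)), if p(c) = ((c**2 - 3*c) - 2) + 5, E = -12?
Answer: 1/1527 ≈ 0.00065488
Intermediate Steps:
p(c) = 3 + c**2 - 3*c (p(c) = (-2 + c**2 - 3*c) + 5 = 3 + c**2 - 3*c)
1/(-105*(-1 - 63)/(-68 + 73) + p(E)) = 1/(-105*(-1 - 63)/(-68 + 73) + (3 + (-12)**2 - 3*(-12))) = 1/(-(-6720)/5 + (3 + 144 + 36)) = 1/(-(-6720)/5 + 183) = 1/(-105*(-64/5) + 183) = 1/(1344 + 183) = 1/1527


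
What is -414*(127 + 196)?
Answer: -133722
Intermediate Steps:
-414*(127 + 196) = -414*323 = -133722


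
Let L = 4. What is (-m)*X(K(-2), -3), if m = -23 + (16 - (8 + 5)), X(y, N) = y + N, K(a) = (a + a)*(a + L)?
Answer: -220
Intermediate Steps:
K(a) = 2*a*(4 + a) (K(a) = (a + a)*(a + 4) = (2*a)*(4 + a) = 2*a*(4 + a))
X(y, N) = N + y
m = -20 (m = -23 + (16 - 1*13) = -23 + (16 - 13) = -23 + 3 = -20)
(-m)*X(K(-2), -3) = (-1*(-20))*(-3 + 2*(-2)*(4 - 2)) = 20*(-3 + 2*(-2)*2) = 20*(-3 - 8) = 20*(-11) = -220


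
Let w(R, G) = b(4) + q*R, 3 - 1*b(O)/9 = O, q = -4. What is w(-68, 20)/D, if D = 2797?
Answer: 263/2797 ≈ 0.094029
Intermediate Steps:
b(O) = 27 - 9*O
w(R, G) = -9 - 4*R (w(R, G) = (27 - 9*4) - 4*R = (27 - 36) - 4*R = -9 - 4*R)
w(-68, 20)/D = (-9 - 4*(-68))/2797 = (-9 + 272)*(1/2797) = 263*(1/2797) = 263/2797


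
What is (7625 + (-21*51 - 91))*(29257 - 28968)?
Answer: 1867807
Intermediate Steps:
(7625 + (-21*51 - 91))*(29257 - 28968) = (7625 + (-1071 - 91))*289 = (7625 - 1162)*289 = 6463*289 = 1867807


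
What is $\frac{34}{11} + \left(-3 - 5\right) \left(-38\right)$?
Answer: $\frac{3378}{11} \approx 307.09$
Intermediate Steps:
$\frac{34}{11} + \left(-3 - 5\right) \left(-38\right) = 34 \cdot \frac{1}{11} + \left(-3 - 5\right) \left(-38\right) = \frac{34}{11} - -304 = \frac{34}{11} + 304 = \frac{3378}{11}$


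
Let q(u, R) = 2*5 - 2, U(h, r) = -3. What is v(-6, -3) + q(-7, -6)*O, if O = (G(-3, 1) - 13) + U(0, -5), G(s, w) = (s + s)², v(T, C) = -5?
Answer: 155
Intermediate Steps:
G(s, w) = 4*s² (G(s, w) = (2*s)² = 4*s²)
q(u, R) = 8 (q(u, R) = 10 - 2 = 8)
O = 20 (O = (4*(-3)² - 13) - 3 = (4*9 - 13) - 3 = (36 - 13) - 3 = 23 - 3 = 20)
v(-6, -3) + q(-7, -6)*O = -5 + 8*20 = -5 + 160 = 155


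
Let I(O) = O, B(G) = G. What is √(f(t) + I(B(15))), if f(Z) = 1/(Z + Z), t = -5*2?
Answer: √1495/10 ≈ 3.8665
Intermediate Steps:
t = -10
f(Z) = 1/(2*Z)
√(f(t) + I(B(15))) = √((½)/(-10) + 15) = √((½)*(-⅒) + 15) = √(-1/20 + 15) = √(299/20) = √1495/10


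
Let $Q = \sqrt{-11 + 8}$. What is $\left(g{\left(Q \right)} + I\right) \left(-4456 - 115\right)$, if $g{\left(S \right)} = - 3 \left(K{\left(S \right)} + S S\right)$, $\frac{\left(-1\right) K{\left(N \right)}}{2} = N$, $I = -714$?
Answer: $3222555 - 27426 i \sqrt{3} \approx 3.2226 \cdot 10^{6} - 47503.0 i$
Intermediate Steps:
$K{\left(N \right)} = - 2 N$
$Q = i \sqrt{3}$ ($Q = \sqrt{-3} = i \sqrt{3} \approx 1.732 i$)
$g{\left(S \right)} = - 3 S^{2} + 6 S$ ($g{\left(S \right)} = - 3 \left(- 2 S + S S\right) = - 3 \left(- 2 S + S^{2}\right) = - 3 \left(S^{2} - 2 S\right) = - 3 S^{2} + 6 S$)
$\left(g{\left(Q \right)} + I\right) \left(-4456 - 115\right) = \left(3 i \sqrt{3} \left(2 - i \sqrt{3}\right) - 714\right) \left(-4456 - 115\right) = \left(3 i \sqrt{3} \left(2 - i \sqrt{3}\right) - 714\right) \left(-4571\right) = \left(-714 + 3 i \sqrt{3} \left(2 - i \sqrt{3}\right)\right) \left(-4571\right) = 3263694 - 13713 i \sqrt{3} \left(2 - i \sqrt{3}\right)$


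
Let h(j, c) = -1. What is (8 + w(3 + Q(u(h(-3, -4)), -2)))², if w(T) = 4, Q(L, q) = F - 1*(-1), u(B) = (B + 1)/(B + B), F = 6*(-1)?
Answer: 144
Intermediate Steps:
F = -6
u(B) = (1 + B)/(2*B) (u(B) = (1 + B)/((2*B)) = (1 + B)*(1/(2*B)) = (1 + B)/(2*B))
Q(L, q) = -5 (Q(L, q) = -6 - 1*(-1) = -6 + 1 = -5)
(8 + w(3 + Q(u(h(-3, -4)), -2)))² = (8 + 4)² = 12² = 144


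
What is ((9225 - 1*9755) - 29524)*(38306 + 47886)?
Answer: -2590414368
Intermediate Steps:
((9225 - 1*9755) - 29524)*(38306 + 47886) = ((9225 - 9755) - 29524)*86192 = (-530 - 29524)*86192 = -30054*86192 = -2590414368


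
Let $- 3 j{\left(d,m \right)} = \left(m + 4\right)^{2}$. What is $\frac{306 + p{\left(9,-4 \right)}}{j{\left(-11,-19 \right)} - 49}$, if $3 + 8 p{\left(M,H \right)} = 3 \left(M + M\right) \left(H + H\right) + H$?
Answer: $- \frac{2009}{992} \approx -2.0252$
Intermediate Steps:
$p{\left(M,H \right)} = - \frac{3}{8} + \frac{H}{8} + \frac{3 H M}{2}$ ($p{\left(M,H \right)} = - \frac{3}{8} + \frac{3 \left(M + M\right) \left(H + H\right) + H}{8} = - \frac{3}{8} + \frac{3 \cdot 2 M 2 H + H}{8} = - \frac{3}{8} + \frac{3 \cdot 4 H M + H}{8} = - \frac{3}{8} + \frac{12 H M + H}{8} = - \frac{3}{8} + \frac{H + 12 H M}{8} = - \frac{3}{8} + \left(\frac{H}{8} + \frac{3 H M}{2}\right) = - \frac{3}{8} + \frac{H}{8} + \frac{3 H M}{2}$)
$j{\left(d,m \right)} = - \frac{\left(4 + m\right)^{2}}{3}$ ($j{\left(d,m \right)} = - \frac{\left(m + 4\right)^{2}}{3} = - \frac{\left(4 + m\right)^{2}}{3}$)
$\frac{306 + p{\left(9,-4 \right)}}{j{\left(-11,-19 \right)} - 49} = \frac{306 + \left(- \frac{3}{8} + \frac{1}{8} \left(-4\right) + \frac{3}{2} \left(-4\right) 9\right)}{- \frac{\left(4 - 19\right)^{2}}{3} - 49} = \frac{306 - \frac{439}{8}}{- \frac{\left(-15\right)^{2}}{3} - 49} = \frac{306 - \frac{439}{8}}{\left(- \frac{1}{3}\right) 225 - 49} = \frac{2009}{8 \left(-75 - 49\right)} = \frac{2009}{8 \left(-124\right)} = \frac{2009}{8} \left(- \frac{1}{124}\right) = - \frac{2009}{992}$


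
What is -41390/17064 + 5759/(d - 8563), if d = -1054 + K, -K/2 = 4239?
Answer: -423611813/154386540 ≈ -2.7438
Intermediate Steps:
K = -8478 (K = -2*4239 = -8478)
d = -9532 (d = -1054 - 8478 = -9532)
-41390/17064 + 5759/(d - 8563) = -41390/17064 + 5759/(-9532 - 8563) = -41390*1/17064 + 5759/(-18095) = -20695/8532 + 5759*(-1/18095) = -20695/8532 - 5759/18095 = -423611813/154386540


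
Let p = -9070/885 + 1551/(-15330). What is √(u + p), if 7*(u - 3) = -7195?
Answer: I*√846867551842830/904470 ≈ 32.175*I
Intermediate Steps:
u = -7174/7 (u = 3 + (⅐)*(-7195) = 3 - 7195/7 = -7174/7 ≈ -1024.9)
p = -9361049/904470 (p = -9070*1/885 + 1551*(-1/15330) = -1814/177 - 517/5110 = -9361049/904470 ≈ -10.350)
√(u + p) = √(-7174/7 - 9361049/904470) = √(-936313589/904470) = I*√846867551842830/904470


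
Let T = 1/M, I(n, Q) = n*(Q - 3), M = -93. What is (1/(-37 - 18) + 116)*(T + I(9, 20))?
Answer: 90760412/5115 ≈ 17744.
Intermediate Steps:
I(n, Q) = n*(-3 + Q)
T = -1/93 (T = 1/(-93) = -1/93 ≈ -0.010753)
(1/(-37 - 18) + 116)*(T + I(9, 20)) = (1/(-37 - 18) + 116)*(-1/93 + 9*(-3 + 20)) = (1/(-55) + 116)*(-1/93 + 9*17) = (-1/55 + 116)*(-1/93 + 153) = (6379/55)*(14228/93) = 90760412/5115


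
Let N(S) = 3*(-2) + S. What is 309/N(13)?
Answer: 309/7 ≈ 44.143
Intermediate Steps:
N(S) = -6 + S
309/N(13) = 309/(-6 + 13) = 309/7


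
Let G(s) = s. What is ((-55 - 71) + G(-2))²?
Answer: 16384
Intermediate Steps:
((-55 - 71) + G(-2))² = ((-55 - 71) - 2)² = (-126 - 2)² = (-128)² = 16384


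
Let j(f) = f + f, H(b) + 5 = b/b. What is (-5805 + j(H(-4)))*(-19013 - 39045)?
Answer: 337491154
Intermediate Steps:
H(b) = -4 (H(b) = -5 + b/b = -5 + 1 = -4)
j(f) = 2*f
(-5805 + j(H(-4)))*(-19013 - 39045) = (-5805 + 2*(-4))*(-19013 - 39045) = (-5805 - 8)*(-58058) = -5813*(-58058) = 337491154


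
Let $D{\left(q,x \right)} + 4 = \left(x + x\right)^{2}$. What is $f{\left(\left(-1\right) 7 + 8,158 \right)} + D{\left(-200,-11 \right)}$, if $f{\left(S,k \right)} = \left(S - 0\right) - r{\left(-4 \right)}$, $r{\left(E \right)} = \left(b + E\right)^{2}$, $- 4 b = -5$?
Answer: $\frac{7575}{16} \approx 473.44$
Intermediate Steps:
$b = \frac{5}{4}$ ($b = \left(- \frac{1}{4}\right) \left(-5\right) = \frac{5}{4} \approx 1.25$)
$r{\left(E \right)} = \left(\frac{5}{4} + E\right)^{2}$
$D{\left(q,x \right)} = -4 + 4 x^{2}$ ($D{\left(q,x \right)} = -4 + \left(x + x\right)^{2} = -4 + \left(2 x\right)^{2} = -4 + 4 x^{2}$)
$f{\left(S,k \right)} = - \frac{121}{16} + S$ ($f{\left(S,k \right)} = \left(S - 0\right) - \frac{\left(5 + 4 \left(-4\right)\right)^{2}}{16} = \left(S + 0\right) - \frac{\left(5 - 16\right)^{2}}{16} = S - \frac{\left(-11\right)^{2}}{16} = S - \frac{1}{16} \cdot 121 = S - \frac{121}{16} = - \frac{121}{16} + S$)
$f{\left(\left(-1\right) 7 + 8,158 \right)} + D{\left(-200,-11 \right)} = \left(- \frac{121}{16} + \left(\left(-1\right) 7 + 8\right)\right) - \left(4 - 4 \left(-11\right)^{2}\right) = \left(- \frac{121}{16} + \left(-7 + 8\right)\right) + \left(-4 + 4 \cdot 121\right) = \left(- \frac{121}{16} + 1\right) + \left(-4 + 484\right) = - \frac{105}{16} + 480 = \frac{7575}{16}$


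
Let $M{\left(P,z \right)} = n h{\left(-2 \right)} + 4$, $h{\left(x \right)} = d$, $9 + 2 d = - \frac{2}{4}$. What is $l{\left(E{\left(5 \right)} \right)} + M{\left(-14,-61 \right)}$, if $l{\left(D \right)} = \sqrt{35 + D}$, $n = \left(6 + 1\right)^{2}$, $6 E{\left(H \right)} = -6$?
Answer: $- \frac{915}{4} + \sqrt{34} \approx -222.92$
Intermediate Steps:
$E{\left(H \right)} = -1$ ($E{\left(H \right)} = \frac{1}{6} \left(-6\right) = -1$)
$d = - \frac{19}{4}$ ($d = - \frac{9}{2} + \frac{\left(-2\right) \frac{1}{4}}{2} = - \frac{9}{2} + \frac{1}{2} \left(- \frac{1}{2}\right) = - \frac{9}{2} - \frac{1}{4} = - \frac{19}{4} \approx -4.75$)
$n = 49$ ($n = 7^{2} = 49$)
$h{\left(x \right)} = - \frac{19}{4}$
$M{\left(P,z \right)} = - \frac{915}{4}$ ($M{\left(P,z \right)} = 49 \left(- \frac{19}{4}\right) + 4 = - \frac{931}{4} + 4 = - \frac{915}{4}$)
$l{\left(E{\left(5 \right)} \right)} + M{\left(-14,-61 \right)} = \sqrt{35 - 1} - \frac{915}{4} = \sqrt{34} - \frac{915}{4} = - \frac{915}{4} + \sqrt{34}$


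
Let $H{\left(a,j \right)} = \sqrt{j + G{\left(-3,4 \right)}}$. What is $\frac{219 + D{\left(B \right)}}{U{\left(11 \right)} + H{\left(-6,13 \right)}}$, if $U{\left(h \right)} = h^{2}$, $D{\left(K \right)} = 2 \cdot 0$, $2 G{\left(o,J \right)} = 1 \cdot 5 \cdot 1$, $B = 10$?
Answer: $\frac{52998}{29251} - \frac{219 \sqrt{62}}{29251} \approx 1.7529$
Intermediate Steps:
$G{\left(o,J \right)} = \frac{5}{2}$ ($G{\left(o,J \right)} = \frac{1 \cdot 5 \cdot 1}{2} = \frac{5 \cdot 1}{2} = \frac{1}{2} \cdot 5 = \frac{5}{2}$)
$H{\left(a,j \right)} = \sqrt{\frac{5}{2} + j}$ ($H{\left(a,j \right)} = \sqrt{j + \frac{5}{2}} = \sqrt{\frac{5}{2} + j}$)
$D{\left(K \right)} = 0$
$\frac{219 + D{\left(B \right)}}{U{\left(11 \right)} + H{\left(-6,13 \right)}} = \frac{219 + 0}{11^{2} + \frac{\sqrt{10 + 4 \cdot 13}}{2}} = \frac{219}{121 + \frac{\sqrt{10 + 52}}{2}} = \frac{219}{121 + \frac{\sqrt{62}}{2}}$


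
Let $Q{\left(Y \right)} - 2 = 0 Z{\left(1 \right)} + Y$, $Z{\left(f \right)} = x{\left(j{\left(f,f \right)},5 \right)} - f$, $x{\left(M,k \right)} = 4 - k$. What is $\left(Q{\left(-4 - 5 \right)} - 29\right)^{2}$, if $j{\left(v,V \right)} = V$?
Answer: $1296$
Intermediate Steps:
$Z{\left(f \right)} = -1 - f$ ($Z{\left(f \right)} = \left(4 - 5\right) - f = -1 - f$)
$Q{\left(Y \right)} = 2 + Y$ ($Q{\left(Y \right)} = 2 + \left(0 \left(-1 - 1\right) + Y\right) = 2 + \left(0 \left(-2\right) + Y\right) = 2 + \left(0 + Y\right) = 2 + Y$)
$\left(Q{\left(-4 - 5 \right)} - 29\right)^{2} = \left(\left(2 - 9\right) - 29\right)^{2} = \left(-7 - 29\right)^{2} = \left(-36\right)^{2} = 1296$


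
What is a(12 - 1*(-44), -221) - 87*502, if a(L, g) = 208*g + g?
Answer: -89863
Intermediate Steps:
a(L, g) = 209*g
a(12 - 1*(-44), -221) - 87*502 = 209*(-221) - 87*502 = -46189 - 1*43674 = -46189 - 43674 = -89863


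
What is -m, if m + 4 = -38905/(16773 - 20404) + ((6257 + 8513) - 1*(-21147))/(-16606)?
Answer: -274456259/60296386 ≈ -4.5518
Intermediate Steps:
m = 274456259/60296386 (m = -4 + (-38905/(16773 - 20404) + ((6257 + 8513) - 1*(-21147))/(-16606)) = -4 + (-38905/(-3631) + (14770 + 21147)*(-1/16606)) = -4 + (-38905*(-1/3631) + 35917*(-1/16606)) = -4 + (38905/3631 - 35917/16606) = -4 + 515641803/60296386 = 274456259/60296386 ≈ 4.5518)
-m = -1*274456259/60296386 = -274456259/60296386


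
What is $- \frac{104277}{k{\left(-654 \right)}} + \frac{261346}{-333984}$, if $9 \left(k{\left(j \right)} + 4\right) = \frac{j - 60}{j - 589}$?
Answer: $\frac{32466371500621}{1225554288} \approx 26491.0$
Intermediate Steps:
$k{\left(j \right)} = -4 + \frac{-60 + j}{9 \left(-589 + j\right)}$ ($k{\left(j \right)} = -4 + \frac{\left(j - 60\right) \frac{1}{j - 589}}{9} = -4 + \frac{\left(-60 + j\right) \frac{1}{-589 + j}}{9} = -4 + \frac{\frac{1}{-589 + j} \left(-60 + j\right)}{9} = -4 + \frac{-60 + j}{9 \left(-589 + j\right)}$)
$- \frac{104277}{k{\left(-654 \right)}} + \frac{261346}{-333984} = - \frac{104277}{\frac{1}{9} \frac{1}{-589 - 654} \left(21144 - -22890\right)} + \frac{261346}{-333984} = - \frac{104277}{\frac{1}{9} \frac{1}{-1243} \left(21144 + 22890\right)} + 261346 \left(- \frac{1}{333984}\right) = - \frac{104277}{\frac{1}{9} \left(- \frac{1}{1243}\right) 44034} - \frac{130673}{166992} = - \frac{104277}{- \frac{14678}{3729}} - \frac{130673}{166992} = \left(-104277\right) \left(- \frac{3729}{14678}\right) - \frac{130673}{166992} = \frac{388848933}{14678} - \frac{130673}{166992} = \frac{32466371500621}{1225554288}$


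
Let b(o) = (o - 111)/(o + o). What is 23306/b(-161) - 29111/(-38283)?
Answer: 71825979187/2603244 ≈ 27591.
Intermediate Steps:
b(o) = (-111 + o)/(2*o) (b(o) = (-111 + o)/((2*o)) = (-111 + o)*(1/(2*o)) = (-111 + o)/(2*o))
23306/b(-161) - 29111/(-38283) = 23306/(((½)*(-111 - 161)/(-161))) - 29111/(-38283) = 23306/(((½)*(-1/161)*(-272))) - 29111*(-1/38283) = 23306/(136/161) + 29111/38283 = 23306*(161/136) + 29111/38283 = 1876133/68 + 29111/38283 = 71825979187/2603244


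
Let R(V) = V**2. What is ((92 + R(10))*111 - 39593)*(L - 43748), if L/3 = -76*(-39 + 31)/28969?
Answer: 23168132634628/28969 ≈ 7.9976e+8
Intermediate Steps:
L = 1824/28969 (L = 3*(-76*(-39 + 31)/28969) = 3*(-76*(-8)*(1/28969)) = 3*(608*(1/28969)) = 3*(608/28969) = 1824/28969 ≈ 0.062964)
((92 + R(10))*111 - 39593)*(L - 43748) = ((92 + 10**2)*111 - 39593)*(1824/28969 - 43748) = ((92 + 100)*111 - 39593)*(-1267333988/28969) = (192*111 - 39593)*(-1267333988/28969) = (21312 - 39593)*(-1267333988/28969) = -18281*(-1267333988/28969) = 23168132634628/28969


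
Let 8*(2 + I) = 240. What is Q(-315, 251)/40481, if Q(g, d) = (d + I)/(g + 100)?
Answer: -279/8703415 ≈ -3.2056e-5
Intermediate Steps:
I = 28 (I = -2 + (1/8)*240 = -2 + 30 = 28)
Q(g, d) = (28 + d)/(100 + g) (Q(g, d) = (d + 28)/(g + 100) = (28 + d)/(100 + g))
Q(-315, 251)/40481 = ((28 + 251)/(100 - 315))/40481 = (279/(-215))*(1/40481) = -1/215*279*(1/40481) = -279/215*1/40481 = -279/8703415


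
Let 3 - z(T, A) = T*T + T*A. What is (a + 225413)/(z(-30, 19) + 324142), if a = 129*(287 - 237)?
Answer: 231863/323815 ≈ 0.71604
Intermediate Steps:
z(T, A) = 3 - T² - A*T (z(T, A) = 3 - (T*T + T*A) = 3 - (T² + A*T) = 3 + (-T² - A*T) = 3 - T² - A*T)
a = 6450 (a = 129*50 = 6450)
(a + 225413)/(z(-30, 19) + 324142) = (6450 + 225413)/((3 - 1*(-30)² - 1*19*(-30)) + 324142) = 231863/((3 - 1*900 + 570) + 324142) = 231863/((3 - 900 + 570) + 324142) = 231863/(-327 + 324142) = 231863/323815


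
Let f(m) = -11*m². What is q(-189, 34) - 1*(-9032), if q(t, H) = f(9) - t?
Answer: 8330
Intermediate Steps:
q(t, H) = -891 - t (q(t, H) = -11*9² - t = -11*81 - t = -891 - t)
q(-189, 34) - 1*(-9032) = (-891 - 1*(-189)) - 1*(-9032) = (-891 + 189) + 9032 = -702 + 9032 = 8330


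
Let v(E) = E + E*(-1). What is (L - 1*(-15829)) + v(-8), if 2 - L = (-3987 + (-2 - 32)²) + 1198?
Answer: 17464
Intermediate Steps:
v(E) = 0 (v(E) = E - E = 0)
L = 1635 (L = 2 - ((-3987 + (-2 - 32)²) + 1198) = 2 - ((-3987 + (-34)²) + 1198) = 2 - ((-3987 + 1156) + 1198) = 2 - (-2831 + 1198) = 2 - 1*(-1633) = 2 + 1633 = 1635)
(L - 1*(-15829)) + v(-8) = (1635 - 1*(-15829)) + 0 = (1635 + 15829) + 0 = 17464 + 0 = 17464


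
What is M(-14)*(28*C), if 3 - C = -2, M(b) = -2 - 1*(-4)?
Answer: 280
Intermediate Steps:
M(b) = 2 (M(b) = -2 + 4 = 2)
C = 5 (C = 3 - 1*(-2) = 3 + 2 = 5)
M(-14)*(28*C) = 2*(28*5) = 2*140 = 280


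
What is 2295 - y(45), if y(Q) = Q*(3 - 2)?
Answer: 2250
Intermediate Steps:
y(Q) = Q (y(Q) = Q*1 = Q)
2295 - y(45) = 2295 - 1*45 = 2295 - 45 = 2250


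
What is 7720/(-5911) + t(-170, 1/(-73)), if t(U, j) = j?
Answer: -569471/431503 ≈ -1.3197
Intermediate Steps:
7720/(-5911) + t(-170, 1/(-73)) = 7720/(-5911) + 1/(-73) = 7720*(-1/5911) - 1/73 = -7720/5911 - 1/73 = -569471/431503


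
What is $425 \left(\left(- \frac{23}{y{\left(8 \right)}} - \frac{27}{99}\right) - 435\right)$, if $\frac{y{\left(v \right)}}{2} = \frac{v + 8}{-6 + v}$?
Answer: $- \frac{32665925}{176} \approx -1.856 \cdot 10^{5}$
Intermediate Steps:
$y{\left(v \right)} = \frac{2 \left(8 + v\right)}{-6 + v}$ ($y{\left(v \right)} = 2 \frac{v + 8}{-6 + v} = 2 \frac{8 + v}{-6 + v} = \frac{2 \left(8 + v\right)}{-6 + v}$)
$425 \left(\left(- \frac{23}{y{\left(8 \right)}} - \frac{27}{99}\right) - 435\right) = 425 \left(\left(- \frac{23}{2 \frac{1}{-6 + 8} \left(8 + 8\right)} - \frac{27}{99}\right) - 435\right) = 425 \left(\left(- \frac{23}{2 \cdot \frac{1}{2} \cdot 16} - \frac{3}{11}\right) - 435\right) = 425 \left(\left(- \frac{23}{16} - \frac{3}{11}\right) - 435\right) = 425 \left(- \frac{301}{176} - 435\right) = 425 \left(- \frac{76861}{176}\right) = - \frac{32665925}{176}$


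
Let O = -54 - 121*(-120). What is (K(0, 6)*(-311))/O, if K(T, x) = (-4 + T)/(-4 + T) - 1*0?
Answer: -311/14466 ≈ -0.021499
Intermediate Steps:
O = 14466 (O = -54 + 14520 = 14466)
K(T, x) = 1 (K(T, x) = 1 + 0 = 1)
(K(0, 6)*(-311))/O = (1*(-311))/14466 = -311*1/14466 = -311/14466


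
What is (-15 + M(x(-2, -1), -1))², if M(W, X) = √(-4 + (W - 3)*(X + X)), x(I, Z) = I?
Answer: (15 - √6)² ≈ 157.52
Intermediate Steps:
M(W, X) = √(-4 + 2*X*(-3 + W)) (M(W, X) = √(-4 + (-3 + W)*(2*X)) = √(-4 + 2*X*(-3 + W)))
(-15 + M(x(-2, -1), -1))² = (-15 + √(-4 - 6*(-1) + 2*(-2)*(-1)))² = (-15 + √(-4 + 6 + 4))² = (-15 + √6)²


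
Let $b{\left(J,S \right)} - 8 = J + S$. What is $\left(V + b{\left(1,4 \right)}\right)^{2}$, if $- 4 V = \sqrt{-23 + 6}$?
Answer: $\frac{\left(52 - i \sqrt{17}\right)^{2}}{16} \approx 167.94 - 26.8 i$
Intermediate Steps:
$b{\left(J,S \right)} = 8 + J + S$ ($b{\left(J,S \right)} = 8 + \left(J + S\right) = 8 + J + S$)
$V = - \frac{i \sqrt{17}}{4}$ ($V = - \frac{\sqrt{-23 + 6}}{4} = - \frac{\sqrt{-17}}{4} = - \frac{i \sqrt{17}}{4} \approx - 1.0308 i$)
$\left(V + b{\left(1,4 \right)}\right)^{2} = \left(- \frac{i \sqrt{17}}{4} + \left(8 + 1 + 4\right)\right)^{2} = \left(- \frac{i \sqrt{17}}{4} + 13\right)^{2} = \left(13 - \frac{i \sqrt{17}}{4}\right)^{2}$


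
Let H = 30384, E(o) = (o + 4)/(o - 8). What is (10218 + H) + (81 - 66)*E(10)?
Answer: 40707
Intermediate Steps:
E(o) = (4 + o)/(-8 + o)
(10218 + H) + (81 - 66)*E(10) = (10218 + 30384) + (81 - 66)*((4 + 10)/(-8 + 10)) = 40602 + 15*(14/2) = 40602 + 15*((½)*14) = 40602 + 15*7 = 40602 + 105 = 40707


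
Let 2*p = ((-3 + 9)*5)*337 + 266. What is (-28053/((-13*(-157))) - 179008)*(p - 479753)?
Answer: 13338320323405/157 ≈ 8.4957e+10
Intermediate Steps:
p = 5188 (p = (((-3 + 9)*5)*337 + 266)/2 = ((6*5)*337 + 266)/2 = (30*337 + 266)/2 = (10110 + 266)/2 = (1/2)*10376 = 5188)
(-28053/((-13*(-157))) - 179008)*(p - 479753) = (-28053/((-13*(-157))) - 179008)*(5188 - 479753) = (-28053/2041 - 179008)*(-474565) = -365383381/2041*(-474565) = 13338320323405/157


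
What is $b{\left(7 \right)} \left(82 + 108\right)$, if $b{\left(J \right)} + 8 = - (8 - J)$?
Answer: $-1710$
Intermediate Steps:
$b{\left(J \right)} = -16 + J$ ($b{\left(J \right)} = -8 - \left(8 - J\right) = -8 + \left(-8 + J\right) = -16 + J$)
$b{\left(7 \right)} \left(82 + 108\right) = \left(-16 + 7\right) \left(82 + 108\right) = \left(-9\right) 190 = -1710$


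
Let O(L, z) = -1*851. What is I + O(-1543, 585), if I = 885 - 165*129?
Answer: -21251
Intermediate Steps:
O(L, z) = -851
I = -20400 (I = 885 - 21285 = -20400)
I + O(-1543, 585) = -20400 - 851 = -21251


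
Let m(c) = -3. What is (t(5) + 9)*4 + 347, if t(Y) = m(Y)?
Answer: 371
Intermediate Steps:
t(Y) = -3
(t(5) + 9)*4 + 347 = (-3 + 9)*4 + 347 = 6*4 + 347 = 24 + 347 = 371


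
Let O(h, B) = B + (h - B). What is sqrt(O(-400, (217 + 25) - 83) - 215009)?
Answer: I*sqrt(215409) ≈ 464.12*I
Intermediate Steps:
O(h, B) = h
sqrt(O(-400, (217 + 25) - 83) - 215009) = sqrt(-400 - 215009) = sqrt(-215409) = I*sqrt(215409)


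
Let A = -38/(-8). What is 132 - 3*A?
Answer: 471/4 ≈ 117.75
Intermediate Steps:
A = 19/4 (A = -38*(-1/8) = 19/4 ≈ 4.7500)
132 - 3*A = 132 - 3*19/4 = 132 - 57/4 = 471/4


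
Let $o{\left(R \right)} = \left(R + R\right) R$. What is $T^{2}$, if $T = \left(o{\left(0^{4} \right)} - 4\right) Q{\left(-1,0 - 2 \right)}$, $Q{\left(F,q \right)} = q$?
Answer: $64$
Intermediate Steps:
$o{\left(R \right)} = 2 R^{2}$ ($o{\left(R \right)} = 2 R R = 2 R^{2}$)
$T = 8$ ($T = \left(2 \left(0^{4}\right)^{2} - 4\right) \left(0 - 2\right) = \left(2 \cdot 0^{2} - 4\right) \left(0 - 2\right) = \left(2 \cdot 0 - 4\right) \left(-2\right) = \left(0 - 4\right) \left(-2\right) = \left(-4\right) \left(-2\right) = 8$)
$T^{2} = 8^{2} = 64$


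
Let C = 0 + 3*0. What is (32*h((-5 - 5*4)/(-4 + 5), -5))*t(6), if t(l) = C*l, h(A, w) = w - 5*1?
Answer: 0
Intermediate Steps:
C = 0 (C = 0 + 0 = 0)
h(A, w) = -5 + w (h(A, w) = w - 5 = -5 + w)
t(l) = 0 (t(l) = 0*l = 0)
(32*h((-5 - 5*4)/(-4 + 5), -5))*t(6) = (32*(-5 - 5))*0 = (32*(-10))*0 = -320*0 = 0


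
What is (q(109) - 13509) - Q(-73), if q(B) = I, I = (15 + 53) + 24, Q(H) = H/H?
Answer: -13418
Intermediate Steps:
Q(H) = 1
I = 92 (I = 68 + 24 = 92)
q(B) = 92
(q(109) - 13509) - Q(-73) = (92 - 13509) - 1*1 = -13417 - 1 = -13418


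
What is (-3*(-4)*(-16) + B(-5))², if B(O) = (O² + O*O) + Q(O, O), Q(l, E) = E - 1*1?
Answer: 21904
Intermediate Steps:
Q(l, E) = -1 + E (Q(l, E) = E - 1 = -1 + E)
B(O) = -1 + O + 2*O² (B(O) = (O² + O*O) + (-1 + O) = (O² + O²) + (-1 + O) = 2*O² + (-1 + O) = -1 + O + 2*O²)
(-3*(-4)*(-16) + B(-5))² = (-3*(-4)*(-16) + (-1 - 5 + 2*(-5)²))² = (12*(-16) + (-1 - 5 + 2*25))² = (-192 + (-1 - 5 + 50))² = (-192 + 44)² = (-148)² = 21904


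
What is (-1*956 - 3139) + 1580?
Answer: -2515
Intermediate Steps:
(-1*956 - 3139) + 1580 = (-956 - 3139) + 1580 = -4095 + 1580 = -2515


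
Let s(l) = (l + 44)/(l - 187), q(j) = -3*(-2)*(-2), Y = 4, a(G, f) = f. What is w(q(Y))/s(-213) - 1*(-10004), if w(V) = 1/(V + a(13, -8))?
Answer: 1690656/169 ≈ 10004.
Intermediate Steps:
q(j) = -12 (q(j) = 6*(-2) = -12)
w(V) = 1/(-8 + V) (w(V) = 1/(V - 8) = 1/(-8 + V))
s(l) = (44 + l)/(-187 + l)
w(q(Y))/s(-213) - 1*(-10004) = 1/((-8 - 12)*(((44 - 213)/(-187 - 213)))) - 1*(-10004) = 1/((-20)*((-169/(-400)))) + 10004 = -1/(20*((-1/400*(-169)))) + 10004 = -1/(20*169/400) + 10004 = -1/20*400/169 + 10004 = -20/169 + 10004 = 1690656/169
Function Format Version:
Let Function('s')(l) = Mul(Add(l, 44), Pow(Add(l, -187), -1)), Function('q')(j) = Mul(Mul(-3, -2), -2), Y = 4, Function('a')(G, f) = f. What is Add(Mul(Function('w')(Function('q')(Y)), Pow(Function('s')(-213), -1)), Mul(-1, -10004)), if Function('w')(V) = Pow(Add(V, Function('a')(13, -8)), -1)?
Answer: Rational(1690656, 169) ≈ 10004.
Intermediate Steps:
Function('q')(j) = -12 (Function('q')(j) = Mul(6, -2) = -12)
Function('w')(V) = Pow(Add(-8, V), -1) (Function('w')(V) = Pow(Add(V, -8), -1) = Pow(Add(-8, V), -1))
Function('s')(l) = Mul(Pow(Add(-187, l), -1), Add(44, l)) (Function('s')(l) = Mul(Add(44, l), Pow(Add(-187, l), -1)) = Mul(Pow(Add(-187, l), -1), Add(44, l)))
Add(Mul(Function('w')(Function('q')(Y)), Pow(Function('s')(-213), -1)), Mul(-1, -10004)) = Add(Mul(Pow(Add(-8, -12), -1), Pow(Mul(Pow(Add(-187, -213), -1), Add(44, -213)), -1)), Mul(-1, -10004)) = Add(Mul(Pow(-20, -1), Pow(Mul(Pow(-400, -1), -169), -1)), 10004) = Add(Mul(Rational(-1, 20), Pow(Mul(Rational(-1, 400), -169), -1)), 10004) = Add(Mul(Rational(-1, 20), Pow(Rational(169, 400), -1)), 10004) = Add(Mul(Rational(-1, 20), Rational(400, 169)), 10004) = Add(Rational(-20, 169), 10004) = Rational(1690656, 169)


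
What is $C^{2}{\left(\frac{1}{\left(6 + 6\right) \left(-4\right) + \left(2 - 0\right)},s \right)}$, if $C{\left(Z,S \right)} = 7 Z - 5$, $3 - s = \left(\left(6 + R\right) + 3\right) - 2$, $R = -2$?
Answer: $\frac{56169}{2116} \approx 26.545$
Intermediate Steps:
$s = -2$ ($s = 3 - \left(\left(\left(6 - 2\right) + 3\right) - 2\right) = 3 - \left(\left(4 + 3\right) - 2\right) = 3 - \left(7 - 2\right) = 3 - 5 = -2$)
$C{\left(Z,S \right)} = -5 + 7 Z$
$C^{2}{\left(\frac{1}{\left(6 + 6\right) \left(-4\right) + \left(2 - 0\right)},s \right)} = \left(-5 + \frac{7}{\left(6 + 6\right) \left(-4\right) + \left(2 - 0\right)}\right)^{2} = \left(-5 + \frac{7}{12 \left(-4\right) + \left(2 + 0\right)}\right)^{2} = \left(-5 + \frac{7}{-48 + 2}\right)^{2} = \left(-5 + \frac{7}{-46}\right)^{2} = \left(-5 + 7 \left(- \frac{1}{46}\right)\right)^{2} = \left(-5 - \frac{7}{46}\right)^{2} = \left(- \frac{237}{46}\right)^{2} = \frac{56169}{2116}$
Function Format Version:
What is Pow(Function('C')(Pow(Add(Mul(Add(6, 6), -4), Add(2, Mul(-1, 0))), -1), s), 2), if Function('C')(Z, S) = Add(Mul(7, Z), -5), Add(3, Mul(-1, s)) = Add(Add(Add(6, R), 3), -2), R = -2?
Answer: Rational(56169, 2116) ≈ 26.545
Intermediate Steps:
s = -2 (s = Add(3, Mul(-1, Add(Add(Add(6, -2), 3), -2))) = Add(3, Mul(-1, Add(Add(4, 3), -2))) = Add(3, Mul(-1, Add(7, -2))) = Add(3, Mul(-1, 5)) = Add(3, -5) = -2)
Function('C')(Z, S) = Add(-5, Mul(7, Z))
Pow(Function('C')(Pow(Add(Mul(Add(6, 6), -4), Add(2, Mul(-1, 0))), -1), s), 2) = Pow(Add(-5, Mul(7, Pow(Add(Mul(Add(6, 6), -4), Add(2, Mul(-1, 0))), -1))), 2) = Pow(Add(-5, Mul(7, Pow(Add(Mul(12, -4), Add(2, 0)), -1))), 2) = Pow(Add(-5, Mul(7, Pow(Add(-48, 2), -1))), 2) = Pow(Add(-5, Mul(7, Pow(-46, -1))), 2) = Pow(Add(-5, Mul(7, Rational(-1, 46))), 2) = Pow(Add(-5, Rational(-7, 46)), 2) = Pow(Rational(-237, 46), 2) = Rational(56169, 2116)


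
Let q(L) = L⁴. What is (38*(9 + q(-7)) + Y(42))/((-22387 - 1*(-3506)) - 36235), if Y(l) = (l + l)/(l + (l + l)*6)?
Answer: -595271/358254 ≈ -1.6616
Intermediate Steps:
Y(l) = 2/13 (Y(l) = (2*l)/(l + (2*l)*6) = (2*l)/(l + 12*l) = (2*l)/((13*l)) = (2*l)*(1/(13*l)) = 2/13)
(38*(9 + q(-7)) + Y(42))/((-22387 - 1*(-3506)) - 36235) = (38*(9 + (-7)⁴) + 2/13)/((-22387 - 1*(-3506)) - 36235) = (38*(9 + 2401) + 2/13)/((-22387 + 3506) - 36235) = (38*2410 + 2/13)/(-18881 - 36235) = (91580 + 2/13)/(-55116) = (1190542/13)*(-1/55116) = -595271/358254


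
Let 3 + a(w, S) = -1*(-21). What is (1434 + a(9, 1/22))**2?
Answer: 2108304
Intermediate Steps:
a(w, S) = 18 (a(w, S) = -3 - 1*(-21) = -3 + 21 = 18)
(1434 + a(9, 1/22))**2 = (1434 + 18)**2 = 1452**2 = 2108304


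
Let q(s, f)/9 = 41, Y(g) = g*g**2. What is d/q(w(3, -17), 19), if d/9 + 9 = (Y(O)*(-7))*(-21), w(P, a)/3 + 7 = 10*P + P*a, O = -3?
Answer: -3978/41 ≈ -97.024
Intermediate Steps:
w(P, a) = -21 + 30*P + 3*P*a (w(P, a) = -21 + 3*(10*P + P*a) = -21 + (30*P + 3*P*a) = -21 + 30*P + 3*P*a)
Y(g) = g**3
q(s, f) = 369 (q(s, f) = 9*41 = 369)
d = -35802 (d = -81 + 9*(((-3)**3*(-7))*(-21)) = -81 + 9*(-27*(-7)*(-21)) = -81 + 9*(189*(-21)) = -81 + 9*(-3969) = -81 - 35721 = -35802)
d/q(w(3, -17), 19) = -35802/369 = -35802*1/369 = -3978/41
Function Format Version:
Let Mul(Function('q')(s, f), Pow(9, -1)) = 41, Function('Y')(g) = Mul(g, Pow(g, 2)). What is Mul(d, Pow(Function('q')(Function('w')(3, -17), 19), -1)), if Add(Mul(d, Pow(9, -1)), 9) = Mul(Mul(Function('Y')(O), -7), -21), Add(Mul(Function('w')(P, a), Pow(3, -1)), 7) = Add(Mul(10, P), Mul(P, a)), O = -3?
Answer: Rational(-3978, 41) ≈ -97.024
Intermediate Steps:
Function('w')(P, a) = Add(-21, Mul(30, P), Mul(3, P, a)) (Function('w')(P, a) = Add(-21, Mul(3, Add(Mul(10, P), Mul(P, a)))) = Add(-21, Add(Mul(30, P), Mul(3, P, a))) = Add(-21, Mul(30, P), Mul(3, P, a)))
Function('Y')(g) = Pow(g, 3)
Function('q')(s, f) = 369 (Function('q')(s, f) = Mul(9, 41) = 369)
d = -35802 (d = Add(-81, Mul(9, Mul(Mul(Pow(-3, 3), -7), -21))) = Add(-81, Mul(9, Mul(Mul(-27, -7), -21))) = Add(-81, Mul(9, Mul(189, -21))) = Add(-81, Mul(9, -3969)) = Add(-81, -35721) = -35802)
Mul(d, Pow(Function('q')(Function('w')(3, -17), 19), -1)) = Mul(-35802, Pow(369, -1)) = Mul(-35802, Rational(1, 369)) = Rational(-3978, 41)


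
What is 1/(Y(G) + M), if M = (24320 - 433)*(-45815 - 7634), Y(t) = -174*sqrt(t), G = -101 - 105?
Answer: I/(-1276736263*I + 174*sqrt(206)) ≈ -7.8325e-10 + 1.5321e-15*I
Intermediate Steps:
G = -206
M = -1276736263 (M = 23887*(-53449) = -1276736263)
1/(Y(G) + M) = 1/(-174*I*sqrt(206) - 1276736263) = 1/(-1276736263 - 174*I*sqrt(206))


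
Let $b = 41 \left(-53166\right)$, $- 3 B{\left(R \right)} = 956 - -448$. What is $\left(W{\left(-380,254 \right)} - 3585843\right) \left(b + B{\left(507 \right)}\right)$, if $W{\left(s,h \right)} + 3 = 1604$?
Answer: $7814629642308$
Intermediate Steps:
$B{\left(R \right)} = -468$ ($B{\left(R \right)} = - \frac{956 - -448}{3} = - \frac{956 + 448}{3} = \left(- \frac{1}{3}\right) 1404 = -468$)
$W{\left(s,h \right)} = 1601$ ($W{\left(s,h \right)} = -3 + 1604 = 1601$)
$b = -2179806$
$\left(W{\left(-380,254 \right)} - 3585843\right) \left(b + B{\left(507 \right)}\right) = \left(1601 - 3585843\right) \left(-2179806 - 468\right) = \left(-3584242\right) \left(-2180274\right) = 7814629642308$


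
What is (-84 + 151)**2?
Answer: 4489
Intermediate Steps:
(-84 + 151)**2 = 67**2 = 4489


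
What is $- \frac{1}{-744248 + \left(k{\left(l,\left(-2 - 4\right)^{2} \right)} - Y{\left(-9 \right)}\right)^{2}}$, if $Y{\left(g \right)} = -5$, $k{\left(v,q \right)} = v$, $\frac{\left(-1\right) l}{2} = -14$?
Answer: $\frac{1}{743159} \approx 1.3456 \cdot 10^{-6}$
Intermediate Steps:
$l = 28$ ($l = \left(-2\right) \left(-14\right) = 28$)
$- \frac{1}{-744248 + \left(k{\left(l,\left(-2 - 4\right)^{2} \right)} - Y{\left(-9 \right)}\right)^{2}} = - \frac{1}{-744248 + \left(28 - -5\right)^{2}} = - \frac{1}{-744248 + \left(28 + 5\right)^{2}} = - \frac{1}{-744248 + 33^{2}} = - \frac{1}{-744248 + 1089} = - \frac{1}{-743159} = \left(-1\right) \left(- \frac{1}{743159}\right) = \frac{1}{743159}$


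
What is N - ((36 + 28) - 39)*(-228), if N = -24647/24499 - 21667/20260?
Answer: 2828163349947/496349740 ≈ 5697.9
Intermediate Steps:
N = -1030168053/496349740 (N = -24647*1/24499 - 21667*1/20260 = -24647/24499 - 21667/20260 = -1030168053/496349740 ≈ -2.0755)
N - ((36 + 28) - 39)*(-228) = -1030168053/496349740 - ((36 + 28) - 39)*(-228) = -1030168053/496349740 - (64 - 39)*(-228) = -1030168053/496349740 - 25*(-228) = -1030168053/496349740 - 1*(-5700) = -1030168053/496349740 + 5700 = 2828163349947/496349740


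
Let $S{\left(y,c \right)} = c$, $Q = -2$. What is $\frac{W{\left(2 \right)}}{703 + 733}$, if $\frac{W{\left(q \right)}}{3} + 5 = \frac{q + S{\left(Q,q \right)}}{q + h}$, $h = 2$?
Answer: $- \frac{3}{359} \approx -0.0083565$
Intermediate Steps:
$W{\left(q \right)} = -15 + \frac{6 q}{2 + q}$ ($W{\left(q \right)} = -15 + 3 \frac{q + q}{q + 2} = -15 + 3 \frac{2 q}{2 + q} = -15 + \frac{6 q}{2 + q}$)
$\frac{W{\left(2 \right)}}{703 + 733} = \frac{3 \frac{1}{2 + 2} \left(-10 - 6\right)}{703 + 733} = \frac{3 \cdot \frac{1}{4} \left(-10 - 6\right)}{1436} = \frac{3 \cdot \frac{1}{4} \left(-16\right)}{1436} = \frac{1}{1436} \left(-12\right) = - \frac{3}{359}$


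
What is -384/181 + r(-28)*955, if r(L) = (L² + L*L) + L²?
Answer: 406554576/181 ≈ 2.2462e+6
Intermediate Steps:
r(L) = 3*L² (r(L) = (L² + L²) + L² = 2*L² + L² = 3*L²)
-384/181 + r(-28)*955 = -384/181 + (3*(-28)²)*955 = -384*1/181 + (3*784)*955 = -384/181 + 2352*955 = -384/181 + 2246160 = 406554576/181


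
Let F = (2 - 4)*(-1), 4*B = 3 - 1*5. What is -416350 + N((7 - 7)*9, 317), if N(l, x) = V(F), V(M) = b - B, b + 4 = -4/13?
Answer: -10825199/26 ≈ -4.1635e+5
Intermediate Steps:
B = -1/2 (B = (3 - 1*5)/4 = (3 - 5)/4 = (1/4)*(-2) = -1/2 ≈ -0.50000)
F = 2 (F = -2*(-1) = 2)
b = -56/13 (b = -4 - 4/13 = -56/13 ≈ -4.3077)
V(M) = -99/26 (V(M) = -56/13 - 1*(-1/2) = -56/13 + 1/2 = -99/26)
N(l, x) = -99/26
-416350 + N((7 - 7)*9, 317) = -416350 - 99/26 = -10825199/26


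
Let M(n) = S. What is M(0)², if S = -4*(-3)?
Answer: 144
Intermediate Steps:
S = 12
M(n) = 12
M(0)² = 12² = 144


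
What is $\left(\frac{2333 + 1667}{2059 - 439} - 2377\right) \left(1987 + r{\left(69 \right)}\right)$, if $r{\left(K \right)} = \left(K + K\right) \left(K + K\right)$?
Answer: $- \frac{4045039447}{81} \approx -4.9939 \cdot 10^{7}$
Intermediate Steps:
$r{\left(K \right)} = 4 K^{2}$ ($r{\left(K \right)} = 2 K 2 K = 4 K^{2}$)
$\left(\frac{2333 + 1667}{2059 - 439} - 2377\right) \left(1987 + r{\left(69 \right)}\right) = \left(\frac{2333 + 1667}{2059 - 439} - 2377\right) \left(1987 + 4 \cdot 69^{2}\right) = \left(\frac{4000}{1620} - 2377\right) \left(1987 + 4 \cdot 4761\right) = \left(4000 \cdot \frac{1}{1620} - 2377\right) \left(1987 + 19044\right) = \left(\frac{200}{81} - 2377\right) 21031 = \left(- \frac{192337}{81}\right) 21031 = - \frac{4045039447}{81}$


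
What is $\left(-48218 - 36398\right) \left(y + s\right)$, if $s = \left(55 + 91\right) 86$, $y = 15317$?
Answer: $-2358501768$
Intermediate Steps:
$s = 12556$ ($s = 146 \cdot 86 = 12556$)
$\left(-48218 - 36398\right) \left(y + s\right) = \left(-48218 - 36398\right) \left(15317 + 12556\right) = \left(-84616\right) 27873 = -2358501768$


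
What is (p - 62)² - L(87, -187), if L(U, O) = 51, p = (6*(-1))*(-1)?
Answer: 3085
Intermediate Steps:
p = 6 (p = -6*(-1) = 6)
(p - 62)² - L(87, -187) = (6 - 62)² - 1*51 = (-56)² - 51 = 3136 - 51 = 3085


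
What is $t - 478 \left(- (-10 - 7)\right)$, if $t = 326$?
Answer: $-7800$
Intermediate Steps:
$t - 478 \left(- (-10 - 7)\right) = 326 - 478 \left(- (-10 - 7)\right) = 326 - 478 \left(\left(-1\right) \left(-17\right)\right) = 326 - 8126 = -7800$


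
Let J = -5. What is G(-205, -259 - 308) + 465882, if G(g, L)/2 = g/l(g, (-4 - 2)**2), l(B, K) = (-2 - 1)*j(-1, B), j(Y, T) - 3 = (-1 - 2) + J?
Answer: 1397564/3 ≈ 4.6585e+5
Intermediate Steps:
j(Y, T) = -5 (j(Y, T) = 3 + ((-1 - 2) - 5) = 3 + (-3 - 5) = 3 - 8 = -5)
l(B, K) = 15 (l(B, K) = (-2 - 1)*(-5) = -3*(-5) = 15)
G(g, L) = 2*g/15 (G(g, L) = 2*(g/15) = 2*g/15)
G(-205, -259 - 308) + 465882 = (2/15)*(-205) + 465882 = -82/3 + 465882 = 1397564/3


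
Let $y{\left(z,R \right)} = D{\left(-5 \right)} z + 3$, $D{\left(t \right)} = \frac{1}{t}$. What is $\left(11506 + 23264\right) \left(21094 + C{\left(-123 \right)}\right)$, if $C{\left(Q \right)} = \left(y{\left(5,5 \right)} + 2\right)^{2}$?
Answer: $733994700$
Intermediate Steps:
$y{\left(z,R \right)} = 3 - \frac{z}{5}$ ($y{\left(z,R \right)} = \frac{z}{-5} + 3 = - \frac{z}{5} + 3 = 3 - \frac{z}{5}$)
$C{\left(Q \right)} = 16$ ($C{\left(Q \right)} = \left(\left(3 - 1\right) + 2\right)^{2} = \left(2 + 2\right)^{2} = 4^{2} = 16$)
$\left(11506 + 23264\right) \left(21094 + C{\left(-123 \right)}\right) = \left(11506 + 23264\right) \left(21094 + 16\right) = 34770 \cdot 21110 = 733994700$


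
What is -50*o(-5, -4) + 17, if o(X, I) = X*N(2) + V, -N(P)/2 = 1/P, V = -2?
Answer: -133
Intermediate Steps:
N(P) = -2/P
o(X, I) = -2 - X (o(X, I) = X*(-2/2) - 2 = X*(-2*½) - 2 = X*(-1) - 2 = -X - 2 = -2 - X)
-50*o(-5, -4) + 17 = -50*(-2 - 1*(-5)) + 17 = -50*(-2 + 5) + 17 = -50*3 + 17 = -150 + 17 = -133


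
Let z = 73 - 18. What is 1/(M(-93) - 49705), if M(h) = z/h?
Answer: -93/4622620 ≈ -2.0118e-5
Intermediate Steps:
z = 55
M(h) = 55/h
1/(M(-93) - 49705) = 1/(55/(-93) - 49705) = 1/(55*(-1/93) - 49705) = 1/(-55/93 - 49705) = 1/(-4622620/93) = -93/4622620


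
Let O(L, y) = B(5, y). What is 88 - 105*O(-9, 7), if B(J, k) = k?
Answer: -647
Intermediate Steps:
O(L, y) = y
88 - 105*O(-9, 7) = 88 - 105*7 = 88 - 735 = -647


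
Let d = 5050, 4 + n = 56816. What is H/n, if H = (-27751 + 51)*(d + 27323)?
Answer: -224183025/14203 ≈ -15784.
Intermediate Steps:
n = 56812 (n = -4 + 56816 = 56812)
H = -896732100 (H = (-27751 + 51)*(5050 + 27323) = -27700*32373 = -896732100)
H/n = -896732100/56812 = -896732100*1/56812 = -224183025/14203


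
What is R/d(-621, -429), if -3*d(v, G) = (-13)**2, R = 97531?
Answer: -292593/169 ≈ -1731.3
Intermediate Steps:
d(v, G) = -169/3 (d(v, G) = -1/3*(-13)**2 = -1/3*169 = -169/3)
R/d(-621, -429) = 97531/(-169/3) = 97531*(-3/169) = -292593/169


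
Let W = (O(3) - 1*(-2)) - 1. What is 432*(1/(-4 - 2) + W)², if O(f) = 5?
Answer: 14700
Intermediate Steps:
W = 6 (W = (5 - 1*(-2)) - 1 = (5 + 2) - 1 = 7 - 1 = 6)
432*(1/(-4 - 2) + W)² = 432*(1/(-4 - 2) + 6)² = 432*(1/(-6) + 6)² = 432*(-⅙ + 6)² = 432*(35/6)² = 432*(1225/36) = 14700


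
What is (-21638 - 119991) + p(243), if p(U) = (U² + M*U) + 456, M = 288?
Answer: -12140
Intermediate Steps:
p(U) = 456 + U² + 288*U (p(U) = (U² + 288*U) + 456 = 456 + U² + 288*U)
(-21638 - 119991) + p(243) = (-21638 - 119991) + (456 + 243² + 288*243) = -141629 + (456 + 59049 + 69984) = -141629 + 129489 = -12140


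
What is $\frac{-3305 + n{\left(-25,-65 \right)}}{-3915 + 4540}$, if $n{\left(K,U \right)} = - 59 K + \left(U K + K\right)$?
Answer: $- \frac{46}{125} \approx -0.368$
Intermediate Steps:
$n{\left(K,U \right)} = - 58 K + K U$ ($n{\left(K,U \right)} = - 59 K + \left(K U + K\right) = - 59 K + \left(K + K U\right) = - 58 K + K U$)
$\frac{-3305 + n{\left(-25,-65 \right)}}{-3915 + 4540} = \frac{-3305 - 25 \left(-58 - 65\right)}{-3915 + 4540} = \frac{-3305 - -3075}{625} = \left(-3305 + 3075\right) \frac{1}{625} = \left(-230\right) \frac{1}{625} = - \frac{46}{125}$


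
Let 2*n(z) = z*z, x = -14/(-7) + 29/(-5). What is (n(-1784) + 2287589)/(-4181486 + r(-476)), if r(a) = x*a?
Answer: -19394585/20898386 ≈ -0.92804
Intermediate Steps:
x = -19/5 (x = -14*(-1/7) + 29*(-1/5) = 2 - 29/5 = -19/5 ≈ -3.8000)
n(z) = z**2/2 (n(z) = (z*z)/2 = z**2/2)
r(a) = -19*a/5
(n(-1784) + 2287589)/(-4181486 + r(-476)) = ((1/2)*(-1784)**2 + 2287589)/(-4181486 - 19/5*(-476)) = ((1/2)*3182656 + 2287589)/(-4181486 + 9044/5) = (1591328 + 2287589)/(-20898386/5) = 3878917*(-5/20898386) = -19394585/20898386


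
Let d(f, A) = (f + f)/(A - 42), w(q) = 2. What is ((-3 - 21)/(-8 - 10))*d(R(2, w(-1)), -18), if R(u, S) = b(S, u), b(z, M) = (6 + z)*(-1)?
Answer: 16/45 ≈ 0.35556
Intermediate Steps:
b(z, M) = -6 - z
R(u, S) = -6 - S
d(f, A) = 2*f/(-42 + A) (d(f, A) = (2*f)/(-42 + A) = 2*f/(-42 + A))
((-3 - 21)/(-8 - 10))*d(R(2, w(-1)), -18) = ((-3 - 21)/(-8 - 10))*(2*(-6 - 1*2)/(-42 - 18)) = (-24/(-18))*(2*(-6 - 2)/(-60)) = (-24*(-1/18))*(2*(-8)*(-1/60)) = (4/3)*(4/15) = 16/45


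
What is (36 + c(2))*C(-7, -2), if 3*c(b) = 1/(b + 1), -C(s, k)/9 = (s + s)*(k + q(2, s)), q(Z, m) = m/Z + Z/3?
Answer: -65975/3 ≈ -21992.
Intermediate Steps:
q(Z, m) = Z/3 + m/Z (q(Z, m) = m/Z + Z*(⅓) = m/Z + Z/3 = Z/3 + m/Z)
C(s, k) = -18*s*(⅔ + k + s/2) (C(s, k) = -9*(s + s)*(k + ((⅓)*2 + s/2)) = -9*2*s*(k + (⅔ + s*(½))) = -9*2*s*(k + (⅔ + s/2)) = -9*2*s*(⅔ + k + s/2) = -18*s*(⅔ + k + s/2))
c(b) = 1/(3*(1 + b)) (c(b) = 1/(3*(b + 1)) = 1/(3*(1 + b)))
(36 + c(2))*C(-7, -2) = (36 + 1/(3*(1 + 2)))*(-3*(-7)*(4 + 3*(-7) + 6*(-2))) = (36 + (⅓)/3)*(-3*(-7)*(4 - 21 - 12)) = (36 + (⅓)*(⅓))*(-3*(-7)*(-29)) = (36 + ⅑)*(-609) = (325/9)*(-609) = -65975/3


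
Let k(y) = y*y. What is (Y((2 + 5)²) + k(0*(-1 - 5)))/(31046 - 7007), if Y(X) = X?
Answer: 49/24039 ≈ 0.0020384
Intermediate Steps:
k(y) = y²
(Y((2 + 5)²) + k(0*(-1 - 5)))/(31046 - 7007) = ((2 + 5)² + (0*(-1 - 5))²)/(31046 - 7007) = (7² + (0*(-6))²)/24039 = (49 + 0²)*(1/24039) = (49 + 0)*(1/24039) = 49*(1/24039) = 49/24039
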